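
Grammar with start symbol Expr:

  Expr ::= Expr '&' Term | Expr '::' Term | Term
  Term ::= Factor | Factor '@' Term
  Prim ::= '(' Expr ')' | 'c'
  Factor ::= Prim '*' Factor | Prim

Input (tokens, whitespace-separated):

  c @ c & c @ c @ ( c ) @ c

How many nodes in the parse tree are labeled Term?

7

[Expr [Expr [Term [Factor [Prim c]] @ [Term [Factor [Prim c]]]]] & [Term [Factor [Prim c]] @ [Term [Factor [Prim c]] @ [Term [Factor [Prim ( [Expr [Term [Factor [Prim c]]]] )]] @ [Term [Factor [Prim c]]]]]]]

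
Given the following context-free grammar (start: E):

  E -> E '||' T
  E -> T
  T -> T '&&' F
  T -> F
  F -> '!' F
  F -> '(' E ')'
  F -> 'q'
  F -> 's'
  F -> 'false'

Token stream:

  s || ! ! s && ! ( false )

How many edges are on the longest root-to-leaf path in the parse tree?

7

[E [E [T [F s]]] || [T [T [F ! [F ! [F s]]]] && [F ! [F ( [E [T [F false]]] )]]]]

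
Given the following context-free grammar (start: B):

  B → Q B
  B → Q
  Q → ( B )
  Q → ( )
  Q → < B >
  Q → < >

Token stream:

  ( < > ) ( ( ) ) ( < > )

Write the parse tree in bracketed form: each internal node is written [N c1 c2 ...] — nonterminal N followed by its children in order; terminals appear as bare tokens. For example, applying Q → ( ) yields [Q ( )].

B
Q B
( B ) B
( Q ) B
( < > ) B
( < > ) Q B
( < > ) ( B ) B
( < > ) ( Q ) B
( < > ) ( ( ) ) B
( < > ) ( ( ) ) Q
( < > ) ( ( ) ) ( B )
( < > ) ( ( ) ) ( Q )
( < > ) ( ( ) ) ( < > )

[B [Q ( [B [Q < >]] )] [B [Q ( [B [Q ( )]] )] [B [Q ( [B [Q < >]] )]]]]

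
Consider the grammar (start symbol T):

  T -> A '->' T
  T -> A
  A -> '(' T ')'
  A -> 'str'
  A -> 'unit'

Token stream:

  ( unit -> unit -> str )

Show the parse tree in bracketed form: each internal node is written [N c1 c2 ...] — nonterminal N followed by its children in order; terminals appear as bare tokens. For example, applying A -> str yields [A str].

T
A
( T )
( A -> T )
( unit -> T )
( unit -> A -> T )
( unit -> unit -> T )
( unit -> unit -> A )
( unit -> unit -> str )

[T [A ( [T [A unit] -> [T [A unit] -> [T [A str]]]] )]]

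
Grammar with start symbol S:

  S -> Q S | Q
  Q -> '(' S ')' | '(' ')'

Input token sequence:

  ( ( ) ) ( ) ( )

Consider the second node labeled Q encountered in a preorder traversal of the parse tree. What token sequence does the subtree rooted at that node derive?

( )

[S [Q ( [S [Q ( )]] )] [S [Q ( )] [S [Q ( )]]]]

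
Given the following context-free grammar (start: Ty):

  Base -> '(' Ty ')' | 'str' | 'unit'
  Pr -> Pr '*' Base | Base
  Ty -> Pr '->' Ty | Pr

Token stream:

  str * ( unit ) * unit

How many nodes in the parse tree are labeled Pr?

[Ty [Pr [Pr [Pr [Base str]] * [Base ( [Ty [Pr [Base unit]]] )]] * [Base unit]]]

4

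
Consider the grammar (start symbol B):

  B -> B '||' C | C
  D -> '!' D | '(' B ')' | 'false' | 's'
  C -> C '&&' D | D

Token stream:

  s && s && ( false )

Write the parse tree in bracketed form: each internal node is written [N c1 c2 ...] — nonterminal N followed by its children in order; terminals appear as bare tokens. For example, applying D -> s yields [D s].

[B [C [C [C [D s]] && [D s]] && [D ( [B [C [D false]]] )]]]

B
C
C && D
C && D && D
D && D && D
s && D && D
s && s && D
s && s && ( B )
s && s && ( C )
s && s && ( D )
s && s && ( false )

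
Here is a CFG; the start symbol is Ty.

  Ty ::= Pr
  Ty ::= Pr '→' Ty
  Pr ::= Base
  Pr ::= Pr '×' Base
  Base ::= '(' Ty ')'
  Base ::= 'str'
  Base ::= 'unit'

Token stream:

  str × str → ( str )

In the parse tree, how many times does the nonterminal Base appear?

[Ty [Pr [Pr [Base str]] × [Base str]] → [Ty [Pr [Base ( [Ty [Pr [Base str]]] )]]]]

4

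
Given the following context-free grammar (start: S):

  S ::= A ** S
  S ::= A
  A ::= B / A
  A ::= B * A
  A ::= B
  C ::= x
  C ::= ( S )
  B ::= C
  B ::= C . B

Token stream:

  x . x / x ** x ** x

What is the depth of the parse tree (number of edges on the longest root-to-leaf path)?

6

[S [A [B [C x] . [B [C x]]] / [A [B [C x]]]] ** [S [A [B [C x]]] ** [S [A [B [C x]]]]]]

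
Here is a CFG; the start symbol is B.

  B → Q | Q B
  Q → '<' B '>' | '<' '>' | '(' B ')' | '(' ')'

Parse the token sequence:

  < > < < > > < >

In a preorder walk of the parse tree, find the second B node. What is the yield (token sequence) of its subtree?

< < > > < >

[B [Q < >] [B [Q < [B [Q < >]] >] [B [Q < >]]]]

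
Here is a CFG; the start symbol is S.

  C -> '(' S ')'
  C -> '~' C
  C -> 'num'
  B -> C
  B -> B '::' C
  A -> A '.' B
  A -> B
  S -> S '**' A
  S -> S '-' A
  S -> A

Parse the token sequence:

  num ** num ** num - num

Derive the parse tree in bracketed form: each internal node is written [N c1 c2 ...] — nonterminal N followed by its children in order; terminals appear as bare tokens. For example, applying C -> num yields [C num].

[S [S [S [S [A [B [C num]]]] ** [A [B [C num]]]] ** [A [B [C num]]]] - [A [B [C num]]]]

S
S - A
S ** A - A
S ** A ** A - A
A ** A ** A - A
B ** A ** A - A
C ** A ** A - A
num ** A ** A - A
num ** B ** A - A
num ** C ** A - A
num ** num ** A - A
num ** num ** B - A
num ** num ** C - A
num ** num ** num - A
num ** num ** num - B
num ** num ** num - C
num ** num ** num - num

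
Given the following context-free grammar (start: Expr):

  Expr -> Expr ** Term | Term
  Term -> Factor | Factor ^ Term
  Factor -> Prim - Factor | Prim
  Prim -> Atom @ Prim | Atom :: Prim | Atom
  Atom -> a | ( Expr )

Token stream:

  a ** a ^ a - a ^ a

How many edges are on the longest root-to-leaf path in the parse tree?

[Expr [Expr [Term [Factor [Prim [Atom a]]]]] ** [Term [Factor [Prim [Atom a]]] ^ [Term [Factor [Prim [Atom a]] - [Factor [Prim [Atom a]]]] ^ [Term [Factor [Prim [Atom a]]]]]]]

7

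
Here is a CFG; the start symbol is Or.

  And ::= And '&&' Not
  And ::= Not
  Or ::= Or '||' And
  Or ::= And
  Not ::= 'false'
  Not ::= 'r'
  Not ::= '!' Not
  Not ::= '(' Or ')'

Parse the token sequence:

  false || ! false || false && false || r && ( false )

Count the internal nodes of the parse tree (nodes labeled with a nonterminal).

20

[Or [Or [Or [Or [And [Not false]]] || [And [Not ! [Not false]]]] || [And [And [Not false]] && [Not false]]] || [And [And [Not r]] && [Not ( [Or [And [Not false]]] )]]]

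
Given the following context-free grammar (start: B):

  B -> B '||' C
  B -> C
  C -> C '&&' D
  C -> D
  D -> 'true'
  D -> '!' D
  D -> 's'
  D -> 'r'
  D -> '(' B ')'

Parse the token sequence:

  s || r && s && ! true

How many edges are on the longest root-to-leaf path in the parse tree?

5

[B [B [C [D s]]] || [C [C [C [D r]] && [D s]] && [D ! [D true]]]]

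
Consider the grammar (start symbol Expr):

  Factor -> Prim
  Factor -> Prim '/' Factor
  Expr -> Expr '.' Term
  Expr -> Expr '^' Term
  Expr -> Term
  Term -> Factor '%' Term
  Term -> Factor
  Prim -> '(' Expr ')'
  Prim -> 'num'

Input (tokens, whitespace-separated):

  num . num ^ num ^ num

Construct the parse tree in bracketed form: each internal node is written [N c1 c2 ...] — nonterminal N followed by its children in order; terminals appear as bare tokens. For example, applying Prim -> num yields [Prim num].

[Expr [Expr [Expr [Expr [Term [Factor [Prim num]]]] . [Term [Factor [Prim num]]]] ^ [Term [Factor [Prim num]]]] ^ [Term [Factor [Prim num]]]]

Expr
Expr ^ Term
Expr ^ Term ^ Term
Expr . Term ^ Term ^ Term
Term . Term ^ Term ^ Term
Factor . Term ^ Term ^ Term
Prim . Term ^ Term ^ Term
num . Term ^ Term ^ Term
num . Factor ^ Term ^ Term
num . Prim ^ Term ^ Term
num . num ^ Term ^ Term
num . num ^ Factor ^ Term
num . num ^ Prim ^ Term
num . num ^ num ^ Term
num . num ^ num ^ Factor
num . num ^ num ^ Prim
num . num ^ num ^ num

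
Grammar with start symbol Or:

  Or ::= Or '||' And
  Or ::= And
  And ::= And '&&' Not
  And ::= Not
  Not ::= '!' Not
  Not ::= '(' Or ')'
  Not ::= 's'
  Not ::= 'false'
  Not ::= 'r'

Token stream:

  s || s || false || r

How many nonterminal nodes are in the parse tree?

12

[Or [Or [Or [Or [And [Not s]]] || [And [Not s]]] || [And [Not false]]] || [And [Not r]]]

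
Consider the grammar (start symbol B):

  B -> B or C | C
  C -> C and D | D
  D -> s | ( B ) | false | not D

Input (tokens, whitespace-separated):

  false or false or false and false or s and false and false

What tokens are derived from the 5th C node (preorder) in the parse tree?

s and false and false

[B [B [B [B [C [D false]]] or [C [D false]]] or [C [C [D false]] and [D false]]] or [C [C [C [D s]] and [D false]] and [D false]]]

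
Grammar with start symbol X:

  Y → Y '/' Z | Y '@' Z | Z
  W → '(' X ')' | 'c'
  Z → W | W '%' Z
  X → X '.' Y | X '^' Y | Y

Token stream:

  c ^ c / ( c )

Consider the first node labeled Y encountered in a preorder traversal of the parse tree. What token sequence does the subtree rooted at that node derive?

c

[X [X [Y [Z [W c]]]] ^ [Y [Y [Z [W c]]] / [Z [W ( [X [Y [Z [W c]]]] )]]]]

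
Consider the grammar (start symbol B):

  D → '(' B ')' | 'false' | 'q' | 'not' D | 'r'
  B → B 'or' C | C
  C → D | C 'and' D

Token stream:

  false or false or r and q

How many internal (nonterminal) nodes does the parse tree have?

[B [B [B [C [D false]]] or [C [D false]]] or [C [C [D r]] and [D q]]]

11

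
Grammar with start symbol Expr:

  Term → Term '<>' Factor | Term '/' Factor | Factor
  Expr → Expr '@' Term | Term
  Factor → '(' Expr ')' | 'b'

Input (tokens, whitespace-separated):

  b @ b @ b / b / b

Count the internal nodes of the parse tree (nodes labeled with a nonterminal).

[Expr [Expr [Expr [Term [Factor b]]] @ [Term [Factor b]]] @ [Term [Term [Term [Factor b]] / [Factor b]] / [Factor b]]]

13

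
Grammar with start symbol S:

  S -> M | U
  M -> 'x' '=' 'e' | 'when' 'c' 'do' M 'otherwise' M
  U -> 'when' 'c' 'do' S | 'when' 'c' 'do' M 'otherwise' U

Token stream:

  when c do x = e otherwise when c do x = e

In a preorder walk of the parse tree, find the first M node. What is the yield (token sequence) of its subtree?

[S [U when c do [M x = e] otherwise [U when c do [S [M x = e]]]]]

x = e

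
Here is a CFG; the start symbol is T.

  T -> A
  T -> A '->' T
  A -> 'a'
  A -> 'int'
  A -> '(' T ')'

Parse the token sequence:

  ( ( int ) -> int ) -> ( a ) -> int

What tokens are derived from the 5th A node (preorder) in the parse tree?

[T [A ( [T [A ( [T [A int]] )] -> [T [A int]]] )] -> [T [A ( [T [A a]] )] -> [T [A int]]]]

( a )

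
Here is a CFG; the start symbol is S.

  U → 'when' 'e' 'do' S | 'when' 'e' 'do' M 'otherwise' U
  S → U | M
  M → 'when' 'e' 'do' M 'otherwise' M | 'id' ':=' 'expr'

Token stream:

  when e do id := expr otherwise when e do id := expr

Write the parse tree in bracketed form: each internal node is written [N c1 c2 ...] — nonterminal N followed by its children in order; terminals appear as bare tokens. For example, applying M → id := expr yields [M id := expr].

S
U
when e do M otherwise U
when e do id := expr otherwise U
when e do id := expr otherwise when e do S
when e do id := expr otherwise when e do M
when e do id := expr otherwise when e do id := expr

[S [U when e do [M id := expr] otherwise [U when e do [S [M id := expr]]]]]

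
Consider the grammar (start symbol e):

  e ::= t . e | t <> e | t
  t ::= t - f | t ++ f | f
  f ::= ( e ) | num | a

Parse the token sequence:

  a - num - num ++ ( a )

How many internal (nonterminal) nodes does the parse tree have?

12

[e [t [t [t [t [f a]] - [f num]] - [f num]] ++ [f ( [e [t [f a]]] )]]]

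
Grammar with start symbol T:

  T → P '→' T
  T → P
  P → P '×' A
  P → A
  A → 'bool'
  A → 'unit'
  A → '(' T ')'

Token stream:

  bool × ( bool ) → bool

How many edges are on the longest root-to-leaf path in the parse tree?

[T [P [P [A bool]] × [A ( [T [P [A bool]]] )]] → [T [P [A bool]]]]

6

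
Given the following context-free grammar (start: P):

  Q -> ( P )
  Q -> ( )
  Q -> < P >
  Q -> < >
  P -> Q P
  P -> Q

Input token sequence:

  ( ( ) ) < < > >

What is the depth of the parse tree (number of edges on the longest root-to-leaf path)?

[P [Q ( [P [Q ( )]] )] [P [Q < [P [Q < >]] >]]]

5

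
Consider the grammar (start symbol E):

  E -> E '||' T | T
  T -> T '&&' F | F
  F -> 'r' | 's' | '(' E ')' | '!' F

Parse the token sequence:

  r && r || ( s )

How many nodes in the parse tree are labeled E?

3

[E [E [T [T [F r]] && [F r]]] || [T [F ( [E [T [F s]]] )]]]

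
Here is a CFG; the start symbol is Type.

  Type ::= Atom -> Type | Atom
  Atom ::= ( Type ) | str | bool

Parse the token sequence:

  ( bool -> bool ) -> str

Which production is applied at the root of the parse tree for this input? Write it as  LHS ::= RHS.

[Type [Atom ( [Type [Atom bool] -> [Type [Atom bool]]] )] -> [Type [Atom str]]]

Type ::= Atom -> Type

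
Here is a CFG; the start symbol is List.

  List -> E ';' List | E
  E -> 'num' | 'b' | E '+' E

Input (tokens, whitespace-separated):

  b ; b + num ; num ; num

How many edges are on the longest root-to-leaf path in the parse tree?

[List [E b] ; [List [E [E b] + [E num]] ; [List [E num] ; [List [E num]]]]]

5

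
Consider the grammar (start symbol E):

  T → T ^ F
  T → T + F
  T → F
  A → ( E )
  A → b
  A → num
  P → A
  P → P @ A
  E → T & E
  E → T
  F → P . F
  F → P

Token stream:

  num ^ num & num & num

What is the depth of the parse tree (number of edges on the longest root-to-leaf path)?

[E [T [T [F [P [A num]]]] ^ [F [P [A num]]]] & [E [T [F [P [A num]]]] & [E [T [F [P [A num]]]]]]]

7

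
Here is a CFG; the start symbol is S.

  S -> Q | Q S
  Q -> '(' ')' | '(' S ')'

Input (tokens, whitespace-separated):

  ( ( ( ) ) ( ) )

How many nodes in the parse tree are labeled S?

[S [Q ( [S [Q ( [S [Q ( )]] )] [S [Q ( )]]] )]]

4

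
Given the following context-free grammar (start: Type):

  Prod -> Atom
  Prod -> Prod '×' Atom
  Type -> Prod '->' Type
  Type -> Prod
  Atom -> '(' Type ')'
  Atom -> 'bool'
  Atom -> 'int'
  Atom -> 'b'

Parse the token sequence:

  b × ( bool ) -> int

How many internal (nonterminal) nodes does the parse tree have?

11

[Type [Prod [Prod [Atom b]] × [Atom ( [Type [Prod [Atom bool]]] )]] -> [Type [Prod [Atom int]]]]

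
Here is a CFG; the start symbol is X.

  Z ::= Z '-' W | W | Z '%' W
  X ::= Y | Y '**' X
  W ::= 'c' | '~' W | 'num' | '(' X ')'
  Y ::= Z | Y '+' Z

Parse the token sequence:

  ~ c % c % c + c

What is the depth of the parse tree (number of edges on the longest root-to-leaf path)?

8

[X [Y [Y [Z [Z [Z [W ~ [W c]]] % [W c]] % [W c]]] + [Z [W c]]]]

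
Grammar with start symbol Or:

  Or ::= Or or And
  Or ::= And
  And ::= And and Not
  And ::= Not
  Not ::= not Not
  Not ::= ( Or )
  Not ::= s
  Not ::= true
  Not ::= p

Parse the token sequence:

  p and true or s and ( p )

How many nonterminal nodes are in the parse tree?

[Or [Or [And [And [Not p]] and [Not true]]] or [And [And [Not s]] and [Not ( [Or [And [Not p]]] )]]]

13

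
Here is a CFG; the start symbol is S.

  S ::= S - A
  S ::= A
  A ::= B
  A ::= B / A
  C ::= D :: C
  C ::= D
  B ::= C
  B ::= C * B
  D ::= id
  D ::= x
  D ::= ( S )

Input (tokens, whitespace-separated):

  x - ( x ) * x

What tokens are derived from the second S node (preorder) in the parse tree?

x

[S [S [A [B [C [D x]]]]] - [A [B [C [D ( [S [A [B [C [D x]]]]] )]] * [B [C [D x]]]]]]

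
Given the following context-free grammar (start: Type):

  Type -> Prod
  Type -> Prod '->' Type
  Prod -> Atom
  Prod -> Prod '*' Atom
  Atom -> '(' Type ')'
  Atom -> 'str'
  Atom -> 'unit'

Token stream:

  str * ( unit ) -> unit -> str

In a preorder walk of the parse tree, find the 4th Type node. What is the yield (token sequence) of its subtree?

str

[Type [Prod [Prod [Atom str]] * [Atom ( [Type [Prod [Atom unit]]] )]] -> [Type [Prod [Atom unit]] -> [Type [Prod [Atom str]]]]]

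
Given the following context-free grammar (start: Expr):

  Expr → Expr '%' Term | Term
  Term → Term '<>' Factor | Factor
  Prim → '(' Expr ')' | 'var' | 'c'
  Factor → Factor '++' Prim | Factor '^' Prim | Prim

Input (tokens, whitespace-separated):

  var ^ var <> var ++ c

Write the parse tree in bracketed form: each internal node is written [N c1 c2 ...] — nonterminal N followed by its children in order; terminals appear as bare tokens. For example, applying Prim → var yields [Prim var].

Expr
Term
Term <> Factor
Factor <> Factor
Factor ^ Prim <> Factor
Prim ^ Prim <> Factor
var ^ Prim <> Factor
var ^ var <> Factor
var ^ var <> Factor ++ Prim
var ^ var <> Prim ++ Prim
var ^ var <> var ++ Prim
var ^ var <> var ++ c

[Expr [Term [Term [Factor [Factor [Prim var]] ^ [Prim var]]] <> [Factor [Factor [Prim var]] ++ [Prim c]]]]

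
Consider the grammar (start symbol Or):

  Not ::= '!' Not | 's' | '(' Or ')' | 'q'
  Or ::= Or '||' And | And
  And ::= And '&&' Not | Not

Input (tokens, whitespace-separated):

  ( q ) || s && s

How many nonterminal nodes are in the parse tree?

11

[Or [Or [And [Not ( [Or [And [Not q]]] )]]] || [And [And [Not s]] && [Not s]]]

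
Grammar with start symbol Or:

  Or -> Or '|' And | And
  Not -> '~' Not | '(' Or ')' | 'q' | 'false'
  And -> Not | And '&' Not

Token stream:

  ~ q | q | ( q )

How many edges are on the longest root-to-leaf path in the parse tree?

[Or [Or [Or [And [Not ~ [Not q]]]] | [And [Not q]]] | [And [Not ( [Or [And [Not q]]] )]]]

6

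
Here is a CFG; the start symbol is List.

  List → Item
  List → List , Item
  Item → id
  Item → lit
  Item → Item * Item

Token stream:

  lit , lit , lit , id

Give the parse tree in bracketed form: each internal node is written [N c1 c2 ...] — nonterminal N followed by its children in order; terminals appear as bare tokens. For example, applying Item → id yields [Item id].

List
List , Item
List , Item , Item
List , Item , Item , Item
Item , Item , Item , Item
lit , Item , Item , Item
lit , lit , Item , Item
lit , lit , lit , Item
lit , lit , lit , id

[List [List [List [List [Item lit]] , [Item lit]] , [Item lit]] , [Item id]]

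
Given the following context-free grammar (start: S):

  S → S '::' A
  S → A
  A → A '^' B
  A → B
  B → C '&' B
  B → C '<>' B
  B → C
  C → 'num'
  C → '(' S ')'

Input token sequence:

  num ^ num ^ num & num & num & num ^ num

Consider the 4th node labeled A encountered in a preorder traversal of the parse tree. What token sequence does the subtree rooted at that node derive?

[S [A [A [A [A [B [C num]]] ^ [B [C num]]] ^ [B [C num] & [B [C num] & [B [C num] & [B [C num]]]]]] ^ [B [C num]]]]

num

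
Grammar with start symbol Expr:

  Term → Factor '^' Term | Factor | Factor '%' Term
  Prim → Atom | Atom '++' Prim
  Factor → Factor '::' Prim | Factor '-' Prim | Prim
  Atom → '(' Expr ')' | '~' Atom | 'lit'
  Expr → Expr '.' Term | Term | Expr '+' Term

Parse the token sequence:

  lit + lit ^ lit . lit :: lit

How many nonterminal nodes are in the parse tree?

[Expr [Expr [Expr [Term [Factor [Prim [Atom lit]]]]] + [Term [Factor [Prim [Atom lit]]] ^ [Term [Factor [Prim [Atom lit]]]]]] . [Term [Factor [Factor [Prim [Atom lit]]] :: [Prim [Atom lit]]]]]

22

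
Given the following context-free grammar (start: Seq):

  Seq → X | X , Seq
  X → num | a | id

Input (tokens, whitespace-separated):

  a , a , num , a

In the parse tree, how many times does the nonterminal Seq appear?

[Seq [X a] , [Seq [X a] , [Seq [X num] , [Seq [X a]]]]]

4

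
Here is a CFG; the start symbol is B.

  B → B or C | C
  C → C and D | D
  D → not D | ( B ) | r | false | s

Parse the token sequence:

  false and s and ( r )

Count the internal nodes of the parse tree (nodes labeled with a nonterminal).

[B [C [C [C [D false]] and [D s]] and [D ( [B [C [D r]]] )]]]

10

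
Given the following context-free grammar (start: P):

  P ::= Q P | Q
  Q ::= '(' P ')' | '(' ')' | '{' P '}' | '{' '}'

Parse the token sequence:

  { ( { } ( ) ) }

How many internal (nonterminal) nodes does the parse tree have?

8

[P [Q { [P [Q ( [P [Q { }] [P [Q ( )]]] )]] }]]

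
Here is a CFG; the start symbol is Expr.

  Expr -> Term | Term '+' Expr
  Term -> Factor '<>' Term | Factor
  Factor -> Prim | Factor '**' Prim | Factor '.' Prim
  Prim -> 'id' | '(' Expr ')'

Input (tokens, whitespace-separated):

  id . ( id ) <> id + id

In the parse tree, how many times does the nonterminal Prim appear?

[Expr [Term [Factor [Factor [Prim id]] . [Prim ( [Expr [Term [Factor [Prim id]]]] )]] <> [Term [Factor [Prim id]]]] + [Expr [Term [Factor [Prim id]]]]]

5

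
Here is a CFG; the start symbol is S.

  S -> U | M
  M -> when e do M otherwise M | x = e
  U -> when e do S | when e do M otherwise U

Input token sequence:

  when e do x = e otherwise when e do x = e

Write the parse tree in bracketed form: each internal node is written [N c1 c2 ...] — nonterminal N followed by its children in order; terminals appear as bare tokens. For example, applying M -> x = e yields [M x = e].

S
U
when e do M otherwise U
when e do x = e otherwise U
when e do x = e otherwise when e do S
when e do x = e otherwise when e do M
when e do x = e otherwise when e do x = e

[S [U when e do [M x = e] otherwise [U when e do [S [M x = e]]]]]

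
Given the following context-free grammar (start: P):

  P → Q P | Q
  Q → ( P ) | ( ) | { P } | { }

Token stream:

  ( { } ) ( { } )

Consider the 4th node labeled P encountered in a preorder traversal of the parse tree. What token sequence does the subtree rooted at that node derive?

[P [Q ( [P [Q { }]] )] [P [Q ( [P [Q { }]] )]]]

{ }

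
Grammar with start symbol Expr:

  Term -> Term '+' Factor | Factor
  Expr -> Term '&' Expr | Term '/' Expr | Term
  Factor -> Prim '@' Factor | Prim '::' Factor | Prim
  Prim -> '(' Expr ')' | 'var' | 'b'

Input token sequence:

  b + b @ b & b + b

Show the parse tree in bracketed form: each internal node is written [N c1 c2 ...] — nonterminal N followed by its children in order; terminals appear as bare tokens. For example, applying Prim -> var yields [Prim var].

Expr
Term & Expr
Term + Factor & Expr
Factor + Factor & Expr
Prim + Factor & Expr
b + Factor & Expr
b + Prim @ Factor & Expr
b + b @ Factor & Expr
b + b @ Prim & Expr
b + b @ b & Expr
b + b @ b & Term
b + b @ b & Term + Factor
b + b @ b & Factor + Factor
b + b @ b & Prim + Factor
b + b @ b & b + Factor
b + b @ b & b + Prim
b + b @ b & b + b

[Expr [Term [Term [Factor [Prim b]]] + [Factor [Prim b] @ [Factor [Prim b]]]] & [Expr [Term [Term [Factor [Prim b]]] + [Factor [Prim b]]]]]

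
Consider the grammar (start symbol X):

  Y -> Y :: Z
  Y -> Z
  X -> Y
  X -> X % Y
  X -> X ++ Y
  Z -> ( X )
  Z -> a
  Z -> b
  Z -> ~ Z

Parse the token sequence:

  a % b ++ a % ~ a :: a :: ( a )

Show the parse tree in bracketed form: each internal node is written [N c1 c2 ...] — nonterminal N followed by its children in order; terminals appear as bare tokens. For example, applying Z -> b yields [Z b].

X
X % Y
X ++ Y % Y
X % Y ++ Y % Y
Y % Y ++ Y % Y
Z % Y ++ Y % Y
a % Y ++ Y % Y
a % Z ++ Y % Y
a % b ++ Y % Y
a % b ++ Z % Y
a % b ++ a % Y
a % b ++ a % Y :: Z
a % b ++ a % Y :: Z :: Z
a % b ++ a % Z :: Z :: Z
a % b ++ a % ~ Z :: Z :: Z
a % b ++ a % ~ a :: Z :: Z
a % b ++ a % ~ a :: a :: Z
a % b ++ a % ~ a :: a :: ( X )
a % b ++ a % ~ a :: a :: ( Y )
a % b ++ a % ~ a :: a :: ( Z )
a % b ++ a % ~ a :: a :: ( a )

[X [X [X [X [Y [Z a]]] % [Y [Z b]]] ++ [Y [Z a]]] % [Y [Y [Y [Z ~ [Z a]]] :: [Z a]] :: [Z ( [X [Y [Z a]]] )]]]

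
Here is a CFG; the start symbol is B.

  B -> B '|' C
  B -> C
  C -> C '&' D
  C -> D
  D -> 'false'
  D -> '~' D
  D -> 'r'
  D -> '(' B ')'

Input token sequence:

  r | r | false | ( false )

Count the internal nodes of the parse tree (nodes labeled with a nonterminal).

[B [B [B [B [C [D r]]] | [C [D r]]] | [C [D false]]] | [C [D ( [B [C [D false]]] )]]]

15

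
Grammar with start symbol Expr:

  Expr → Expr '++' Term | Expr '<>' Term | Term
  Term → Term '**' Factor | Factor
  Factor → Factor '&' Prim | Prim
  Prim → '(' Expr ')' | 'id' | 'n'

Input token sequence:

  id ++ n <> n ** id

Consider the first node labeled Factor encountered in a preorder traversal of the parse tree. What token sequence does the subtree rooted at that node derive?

id

[Expr [Expr [Expr [Term [Factor [Prim id]]]] ++ [Term [Factor [Prim n]]]] <> [Term [Term [Factor [Prim n]]] ** [Factor [Prim id]]]]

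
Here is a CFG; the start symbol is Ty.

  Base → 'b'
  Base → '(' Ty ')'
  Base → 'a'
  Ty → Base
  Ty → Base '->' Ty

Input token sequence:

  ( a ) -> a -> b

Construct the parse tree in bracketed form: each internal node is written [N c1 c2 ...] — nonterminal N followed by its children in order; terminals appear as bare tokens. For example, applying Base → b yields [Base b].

Ty
Base -> Ty
( Ty ) -> Ty
( Base ) -> Ty
( a ) -> Ty
( a ) -> Base -> Ty
( a ) -> a -> Ty
( a ) -> a -> Base
( a ) -> a -> b

[Ty [Base ( [Ty [Base a]] )] -> [Ty [Base a] -> [Ty [Base b]]]]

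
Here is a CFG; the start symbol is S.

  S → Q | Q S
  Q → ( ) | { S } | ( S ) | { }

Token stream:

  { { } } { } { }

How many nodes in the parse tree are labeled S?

4

[S [Q { [S [Q { }]] }] [S [Q { }] [S [Q { }]]]]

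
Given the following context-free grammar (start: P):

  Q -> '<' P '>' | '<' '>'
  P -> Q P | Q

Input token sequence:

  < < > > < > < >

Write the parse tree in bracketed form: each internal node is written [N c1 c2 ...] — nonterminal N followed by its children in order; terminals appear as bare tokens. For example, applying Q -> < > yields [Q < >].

P
Q P
< P > P
< Q > P
< < > > P
< < > > Q P
< < > > < > P
< < > > < > Q
< < > > < > < >

[P [Q < [P [Q < >]] >] [P [Q < >] [P [Q < >]]]]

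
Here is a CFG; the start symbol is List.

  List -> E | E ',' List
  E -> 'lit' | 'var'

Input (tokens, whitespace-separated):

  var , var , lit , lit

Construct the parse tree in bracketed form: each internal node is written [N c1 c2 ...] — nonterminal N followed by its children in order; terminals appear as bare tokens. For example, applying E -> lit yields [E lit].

[List [E var] , [List [E var] , [List [E lit] , [List [E lit]]]]]

List
E , List
var , List
var , E , List
var , var , List
var , var , E , List
var , var , lit , List
var , var , lit , E
var , var , lit , lit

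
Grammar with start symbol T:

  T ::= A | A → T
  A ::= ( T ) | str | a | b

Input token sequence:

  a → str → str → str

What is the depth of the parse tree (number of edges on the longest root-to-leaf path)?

[T [A a] → [T [A str] → [T [A str] → [T [A str]]]]]

5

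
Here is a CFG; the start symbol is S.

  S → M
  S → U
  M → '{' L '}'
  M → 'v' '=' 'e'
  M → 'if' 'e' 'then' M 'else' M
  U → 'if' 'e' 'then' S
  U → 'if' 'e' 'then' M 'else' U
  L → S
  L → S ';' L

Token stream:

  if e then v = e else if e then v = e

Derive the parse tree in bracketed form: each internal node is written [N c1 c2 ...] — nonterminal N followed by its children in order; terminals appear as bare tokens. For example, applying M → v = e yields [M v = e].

S
U
if e then M else U
if e then v = e else U
if e then v = e else if e then S
if e then v = e else if e then M
if e then v = e else if e then v = e

[S [U if e then [M v = e] else [U if e then [S [M v = e]]]]]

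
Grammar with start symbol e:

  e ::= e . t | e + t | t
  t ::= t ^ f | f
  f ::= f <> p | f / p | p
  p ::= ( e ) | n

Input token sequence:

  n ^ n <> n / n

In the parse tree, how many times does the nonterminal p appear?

4

[e [t [t [f [p n]]] ^ [f [f [f [p n]] <> [p n]] / [p n]]]]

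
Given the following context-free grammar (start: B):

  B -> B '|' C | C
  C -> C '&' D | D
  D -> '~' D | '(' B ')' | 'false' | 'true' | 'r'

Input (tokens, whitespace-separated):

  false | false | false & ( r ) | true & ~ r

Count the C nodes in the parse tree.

7

[B [B [B [B [C [D false]]] | [C [D false]]] | [C [C [D false]] & [D ( [B [C [D r]]] )]]] | [C [C [D true]] & [D ~ [D r]]]]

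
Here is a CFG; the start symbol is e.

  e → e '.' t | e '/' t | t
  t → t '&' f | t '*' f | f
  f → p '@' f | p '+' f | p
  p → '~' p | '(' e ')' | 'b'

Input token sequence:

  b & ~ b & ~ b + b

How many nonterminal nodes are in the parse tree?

[e [t [t [t [f [p b]]] & [f [p ~ [p b]]]] & [f [p ~ [p b]] + [f [p b]]]]]

14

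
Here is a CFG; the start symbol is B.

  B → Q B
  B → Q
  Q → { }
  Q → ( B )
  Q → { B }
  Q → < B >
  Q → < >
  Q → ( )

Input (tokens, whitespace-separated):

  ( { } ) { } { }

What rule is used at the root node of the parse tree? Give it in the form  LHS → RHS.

B → Q B

[B [Q ( [B [Q { }]] )] [B [Q { }] [B [Q { }]]]]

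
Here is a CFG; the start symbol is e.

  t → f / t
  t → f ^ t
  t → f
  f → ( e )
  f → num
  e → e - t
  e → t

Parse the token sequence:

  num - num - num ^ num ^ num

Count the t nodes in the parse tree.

[e [e [e [t [f num]]] - [t [f num]]] - [t [f num] ^ [t [f num] ^ [t [f num]]]]]

5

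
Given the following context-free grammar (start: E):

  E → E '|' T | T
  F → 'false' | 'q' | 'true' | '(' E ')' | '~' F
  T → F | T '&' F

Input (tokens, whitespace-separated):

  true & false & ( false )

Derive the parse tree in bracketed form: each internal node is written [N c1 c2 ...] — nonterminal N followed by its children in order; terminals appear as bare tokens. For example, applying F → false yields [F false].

[E [T [T [T [F true]] & [F false]] & [F ( [E [T [F false]]] )]]]

E
T
T & F
T & F & F
F & F & F
true & F & F
true & false & F
true & false & ( E )
true & false & ( T )
true & false & ( F )
true & false & ( false )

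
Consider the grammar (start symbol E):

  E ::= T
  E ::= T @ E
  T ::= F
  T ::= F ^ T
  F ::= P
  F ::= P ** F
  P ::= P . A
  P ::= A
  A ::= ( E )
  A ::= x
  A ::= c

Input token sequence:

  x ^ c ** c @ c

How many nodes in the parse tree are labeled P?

4

[E [T [F [P [A x]]] ^ [T [F [P [A c]] ** [F [P [A c]]]]]] @ [E [T [F [P [A c]]]]]]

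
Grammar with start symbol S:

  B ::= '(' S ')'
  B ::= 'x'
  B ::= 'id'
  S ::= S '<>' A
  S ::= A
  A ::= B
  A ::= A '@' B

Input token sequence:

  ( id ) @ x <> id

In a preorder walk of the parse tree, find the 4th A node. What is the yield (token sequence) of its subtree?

id

[S [S [A [A [B ( [S [A [B id]]] )]] @ [B x]]] <> [A [B id]]]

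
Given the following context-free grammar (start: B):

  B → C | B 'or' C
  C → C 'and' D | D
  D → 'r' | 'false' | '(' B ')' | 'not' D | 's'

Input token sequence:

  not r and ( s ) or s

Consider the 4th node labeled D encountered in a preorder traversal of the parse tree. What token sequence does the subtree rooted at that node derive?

[B [B [C [C [D not [D r]]] and [D ( [B [C [D s]]] )]]] or [C [D s]]]

s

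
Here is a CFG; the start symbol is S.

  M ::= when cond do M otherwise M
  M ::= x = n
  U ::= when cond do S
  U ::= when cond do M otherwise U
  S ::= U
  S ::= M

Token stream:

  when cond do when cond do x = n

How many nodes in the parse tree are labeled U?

[S [U when cond do [S [U when cond do [S [M x = n]]]]]]

2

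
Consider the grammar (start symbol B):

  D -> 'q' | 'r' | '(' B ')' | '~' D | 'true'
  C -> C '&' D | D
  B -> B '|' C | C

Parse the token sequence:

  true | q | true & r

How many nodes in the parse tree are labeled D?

[B [B [B [C [D true]]] | [C [D q]]] | [C [C [D true]] & [D r]]]

4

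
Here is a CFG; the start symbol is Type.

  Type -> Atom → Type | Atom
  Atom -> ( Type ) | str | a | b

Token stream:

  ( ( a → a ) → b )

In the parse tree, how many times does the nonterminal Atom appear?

5

[Type [Atom ( [Type [Atom ( [Type [Atom a] → [Type [Atom a]]] )] → [Type [Atom b]]] )]]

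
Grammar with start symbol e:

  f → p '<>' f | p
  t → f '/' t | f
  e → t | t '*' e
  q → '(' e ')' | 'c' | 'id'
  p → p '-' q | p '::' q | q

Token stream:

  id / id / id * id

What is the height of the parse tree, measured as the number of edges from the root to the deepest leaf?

7

[e [t [f [p [q id]]] / [t [f [p [q id]]] / [t [f [p [q id]]]]]] * [e [t [f [p [q id]]]]]]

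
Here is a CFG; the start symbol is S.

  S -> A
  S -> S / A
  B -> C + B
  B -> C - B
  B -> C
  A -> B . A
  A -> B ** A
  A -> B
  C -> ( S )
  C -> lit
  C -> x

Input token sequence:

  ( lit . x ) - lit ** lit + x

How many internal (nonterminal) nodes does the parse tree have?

[S [A [B [C ( [S [A [B [C lit]] . [A [B [C x]]]]] )] - [B [C lit]]] ** [A [B [C lit] + [B [C x]]]]]]

18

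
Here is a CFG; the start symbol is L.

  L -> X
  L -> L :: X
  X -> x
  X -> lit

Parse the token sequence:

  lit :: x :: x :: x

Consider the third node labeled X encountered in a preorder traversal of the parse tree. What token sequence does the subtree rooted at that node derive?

x

[L [L [L [L [X lit]] :: [X x]] :: [X x]] :: [X x]]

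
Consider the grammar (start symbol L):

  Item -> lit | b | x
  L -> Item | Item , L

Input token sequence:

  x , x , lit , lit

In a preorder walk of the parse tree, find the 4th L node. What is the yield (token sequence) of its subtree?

lit

[L [Item x] , [L [Item x] , [L [Item lit] , [L [Item lit]]]]]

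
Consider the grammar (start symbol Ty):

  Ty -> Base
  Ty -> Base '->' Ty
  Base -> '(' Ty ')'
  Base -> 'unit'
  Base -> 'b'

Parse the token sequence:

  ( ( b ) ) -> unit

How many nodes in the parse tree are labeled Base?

[Ty [Base ( [Ty [Base ( [Ty [Base b]] )]] )] -> [Ty [Base unit]]]

4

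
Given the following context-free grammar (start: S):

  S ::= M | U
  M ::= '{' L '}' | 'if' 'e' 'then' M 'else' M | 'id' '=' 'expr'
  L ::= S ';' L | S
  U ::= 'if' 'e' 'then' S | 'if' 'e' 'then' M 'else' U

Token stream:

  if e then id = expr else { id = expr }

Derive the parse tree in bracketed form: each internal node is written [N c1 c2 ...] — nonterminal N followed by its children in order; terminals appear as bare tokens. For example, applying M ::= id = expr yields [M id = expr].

S
M
if e then M else M
if e then id = expr else M
if e then id = expr else { L }
if e then id = expr else { S }
if e then id = expr else { M }
if e then id = expr else { id = expr }

[S [M if e then [M id = expr] else [M { [L [S [M id = expr]]] }]]]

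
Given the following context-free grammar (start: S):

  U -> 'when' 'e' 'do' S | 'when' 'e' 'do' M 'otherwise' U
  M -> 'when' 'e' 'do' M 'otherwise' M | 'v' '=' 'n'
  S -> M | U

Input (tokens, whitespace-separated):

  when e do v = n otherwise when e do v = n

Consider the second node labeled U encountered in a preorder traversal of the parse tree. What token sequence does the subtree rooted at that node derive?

[S [U when e do [M v = n] otherwise [U when e do [S [M v = n]]]]]

when e do v = n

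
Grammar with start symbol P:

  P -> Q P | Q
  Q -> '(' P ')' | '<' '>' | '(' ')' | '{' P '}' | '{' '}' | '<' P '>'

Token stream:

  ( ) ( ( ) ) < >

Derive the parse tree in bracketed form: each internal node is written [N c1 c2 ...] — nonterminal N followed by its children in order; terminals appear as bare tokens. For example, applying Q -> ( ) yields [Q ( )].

P
Q P
( ) P
( ) Q P
( ) ( P ) P
( ) ( Q ) P
( ) ( ( ) ) P
( ) ( ( ) ) Q
( ) ( ( ) ) < >

[P [Q ( )] [P [Q ( [P [Q ( )]] )] [P [Q < >]]]]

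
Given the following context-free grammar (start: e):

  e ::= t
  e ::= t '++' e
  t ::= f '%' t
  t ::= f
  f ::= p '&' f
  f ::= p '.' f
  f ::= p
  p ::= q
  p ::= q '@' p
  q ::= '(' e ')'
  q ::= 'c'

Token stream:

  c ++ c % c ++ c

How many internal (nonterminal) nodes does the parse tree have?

19

[e [t [f [p [q c]]]] ++ [e [t [f [p [q c]]] % [t [f [p [q c]]]]] ++ [e [t [f [p [q c]]]]]]]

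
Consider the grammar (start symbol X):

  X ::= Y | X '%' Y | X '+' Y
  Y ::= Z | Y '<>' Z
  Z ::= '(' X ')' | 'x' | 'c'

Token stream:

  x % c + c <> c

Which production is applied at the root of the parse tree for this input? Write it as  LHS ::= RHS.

X ::= X '+' Y

[X [X [X [Y [Z x]]] % [Y [Z c]]] + [Y [Y [Z c]] <> [Z c]]]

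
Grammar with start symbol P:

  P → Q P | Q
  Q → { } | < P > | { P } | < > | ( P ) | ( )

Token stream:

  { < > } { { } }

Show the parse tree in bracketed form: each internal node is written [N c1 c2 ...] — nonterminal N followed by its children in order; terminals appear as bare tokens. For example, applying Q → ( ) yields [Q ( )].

P
Q P
{ P } P
{ Q } P
{ < > } P
{ < > } Q
{ < > } { P }
{ < > } { Q }
{ < > } { { } }

[P [Q { [P [Q < >]] }] [P [Q { [P [Q { }]] }]]]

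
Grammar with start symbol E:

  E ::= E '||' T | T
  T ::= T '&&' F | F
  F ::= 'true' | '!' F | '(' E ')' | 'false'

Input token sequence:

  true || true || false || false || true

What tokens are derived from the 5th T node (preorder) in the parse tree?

[E [E [E [E [E [T [F true]]] || [T [F true]]] || [T [F false]]] || [T [F false]]] || [T [F true]]]

true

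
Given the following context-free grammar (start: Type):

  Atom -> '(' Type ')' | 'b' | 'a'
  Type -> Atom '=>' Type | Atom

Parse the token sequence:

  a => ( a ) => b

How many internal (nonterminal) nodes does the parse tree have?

8

[Type [Atom a] => [Type [Atom ( [Type [Atom a]] )] => [Type [Atom b]]]]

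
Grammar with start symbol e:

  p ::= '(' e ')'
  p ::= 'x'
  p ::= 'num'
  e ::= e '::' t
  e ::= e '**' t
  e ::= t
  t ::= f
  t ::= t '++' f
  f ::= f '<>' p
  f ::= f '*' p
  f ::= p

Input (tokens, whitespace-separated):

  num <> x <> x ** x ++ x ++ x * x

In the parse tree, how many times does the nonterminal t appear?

4

[e [e [t [f [f [f [p num]] <> [p x]] <> [p x]]]] ** [t [t [t [f [p x]]] ++ [f [p x]]] ++ [f [f [p x]] * [p x]]]]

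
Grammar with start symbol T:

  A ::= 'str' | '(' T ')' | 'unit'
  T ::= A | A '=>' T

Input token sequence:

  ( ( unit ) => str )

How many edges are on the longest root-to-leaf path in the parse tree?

6

[T [A ( [T [A ( [T [A unit]] )] => [T [A str]]] )]]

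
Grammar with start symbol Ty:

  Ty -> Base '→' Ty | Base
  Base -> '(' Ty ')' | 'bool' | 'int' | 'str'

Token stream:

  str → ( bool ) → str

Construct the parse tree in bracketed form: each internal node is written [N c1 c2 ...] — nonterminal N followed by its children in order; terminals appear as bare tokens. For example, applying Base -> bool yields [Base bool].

Ty
Base → Ty
str → Ty
str → Base → Ty
str → ( Ty ) → Ty
str → ( Base ) → Ty
str → ( bool ) → Ty
str → ( bool ) → Base
str → ( bool ) → str

[Ty [Base str] → [Ty [Base ( [Ty [Base bool]] )] → [Ty [Base str]]]]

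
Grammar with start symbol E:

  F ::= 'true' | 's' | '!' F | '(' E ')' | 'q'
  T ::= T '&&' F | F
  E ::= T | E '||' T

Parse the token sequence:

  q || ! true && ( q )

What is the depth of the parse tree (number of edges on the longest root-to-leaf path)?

6

[E [E [T [F q]]] || [T [T [F ! [F true]]] && [F ( [E [T [F q]]] )]]]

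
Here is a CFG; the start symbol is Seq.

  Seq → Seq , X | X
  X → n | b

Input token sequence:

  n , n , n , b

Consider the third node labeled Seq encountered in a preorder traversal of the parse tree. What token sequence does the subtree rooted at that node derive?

n , n

[Seq [Seq [Seq [Seq [X n]] , [X n]] , [X n]] , [X b]]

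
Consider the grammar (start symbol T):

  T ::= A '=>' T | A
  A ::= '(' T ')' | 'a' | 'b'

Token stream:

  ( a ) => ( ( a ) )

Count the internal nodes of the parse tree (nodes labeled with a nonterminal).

10

[T [A ( [T [A a]] )] => [T [A ( [T [A ( [T [A a]] )]] )]]]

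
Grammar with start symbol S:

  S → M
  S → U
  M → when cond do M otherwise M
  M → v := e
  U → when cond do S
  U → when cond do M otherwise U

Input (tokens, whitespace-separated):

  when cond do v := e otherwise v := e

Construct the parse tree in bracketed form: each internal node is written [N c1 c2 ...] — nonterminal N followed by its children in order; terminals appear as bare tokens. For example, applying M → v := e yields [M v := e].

S
M
when cond do M otherwise M
when cond do v := e otherwise M
when cond do v := e otherwise v := e

[S [M when cond do [M v := e] otherwise [M v := e]]]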